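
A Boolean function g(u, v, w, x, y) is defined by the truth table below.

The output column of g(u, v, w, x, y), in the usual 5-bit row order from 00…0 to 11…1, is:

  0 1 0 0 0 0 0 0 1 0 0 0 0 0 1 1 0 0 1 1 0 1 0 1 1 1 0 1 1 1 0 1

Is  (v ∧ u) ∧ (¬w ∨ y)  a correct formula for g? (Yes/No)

No

Evaluate (v ∧ u) ∧ (¬w ∨ y) on each row and compare to g:
  u=0, v=0, w=0, x=0, y=0: formula gives 0, g = 0 ✓
  u=0, v=0, w=0, x=0, y=1: formula gives 0, but g = 1 ✗
Row (0,0,0,0,1) is a counterexample, so the formula is not equivalent to g.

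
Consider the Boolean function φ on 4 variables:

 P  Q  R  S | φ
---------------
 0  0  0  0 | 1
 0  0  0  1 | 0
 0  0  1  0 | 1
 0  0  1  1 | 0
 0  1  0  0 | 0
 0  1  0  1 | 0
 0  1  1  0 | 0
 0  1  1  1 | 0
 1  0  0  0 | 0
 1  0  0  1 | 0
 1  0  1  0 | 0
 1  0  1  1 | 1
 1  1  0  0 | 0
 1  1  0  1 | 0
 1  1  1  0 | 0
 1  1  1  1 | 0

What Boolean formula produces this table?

The 1-rows are (0,0,0,0), (0,0,1,0), (1,0,1,1). Each contributes one minterm — ¬P·¬Q·¬R·¬S; ¬P·¬Q·R·¬S; P·¬Q·R·S — and their disjunction is a sum-of-products form of φ.

φ(P, Q, R, S) = ((((not P and not Q) and not R) and not S) or (((not P and not Q) and R) and not S)) or (((P and not Q) and R) and S)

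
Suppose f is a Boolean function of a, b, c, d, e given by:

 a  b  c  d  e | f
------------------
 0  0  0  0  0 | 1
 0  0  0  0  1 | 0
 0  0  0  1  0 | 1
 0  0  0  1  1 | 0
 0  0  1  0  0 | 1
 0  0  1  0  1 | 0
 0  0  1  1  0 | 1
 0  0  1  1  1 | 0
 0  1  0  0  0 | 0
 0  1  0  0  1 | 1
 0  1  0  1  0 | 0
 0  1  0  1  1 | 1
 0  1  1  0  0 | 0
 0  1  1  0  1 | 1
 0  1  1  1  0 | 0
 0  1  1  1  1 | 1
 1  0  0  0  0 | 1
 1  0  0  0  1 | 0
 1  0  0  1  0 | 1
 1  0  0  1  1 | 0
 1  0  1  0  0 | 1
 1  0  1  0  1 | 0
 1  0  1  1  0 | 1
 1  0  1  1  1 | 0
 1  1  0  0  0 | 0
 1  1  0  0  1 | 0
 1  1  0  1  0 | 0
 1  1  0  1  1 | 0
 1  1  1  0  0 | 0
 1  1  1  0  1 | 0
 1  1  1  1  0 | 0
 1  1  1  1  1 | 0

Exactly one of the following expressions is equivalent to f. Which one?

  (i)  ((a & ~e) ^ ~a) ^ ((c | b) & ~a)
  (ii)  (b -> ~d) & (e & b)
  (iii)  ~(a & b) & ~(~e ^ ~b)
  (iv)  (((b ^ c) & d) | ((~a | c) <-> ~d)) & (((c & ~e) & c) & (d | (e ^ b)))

iii

(i): at (0,0,0,0,1) it gives 1, but f = 0 — eliminated.
(ii): at (0,0,0,0,0) it gives 0, but f = 1 — eliminated.
(iv): at (0,0,0,0,0) it gives 0, but f = 1 — eliminated.
Only (iii) survives; checking it on all 32 rows confirms it matches f.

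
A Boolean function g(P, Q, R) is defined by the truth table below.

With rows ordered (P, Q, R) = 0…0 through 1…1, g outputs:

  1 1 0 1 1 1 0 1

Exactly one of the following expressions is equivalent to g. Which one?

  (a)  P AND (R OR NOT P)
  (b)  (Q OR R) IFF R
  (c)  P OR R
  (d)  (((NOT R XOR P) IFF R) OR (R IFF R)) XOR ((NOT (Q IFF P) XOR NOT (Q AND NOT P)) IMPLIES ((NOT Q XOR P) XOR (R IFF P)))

(a): at (0,0,0) it gives 0, but g = 1 — eliminated.
(c): at (0,0,0) it gives 0, but g = 1 — eliminated.
(d): at (0,0,1) it gives 0, but g = 1 — eliminated.
Only (b) survives; checking it on all 8 rows confirms it matches g.

b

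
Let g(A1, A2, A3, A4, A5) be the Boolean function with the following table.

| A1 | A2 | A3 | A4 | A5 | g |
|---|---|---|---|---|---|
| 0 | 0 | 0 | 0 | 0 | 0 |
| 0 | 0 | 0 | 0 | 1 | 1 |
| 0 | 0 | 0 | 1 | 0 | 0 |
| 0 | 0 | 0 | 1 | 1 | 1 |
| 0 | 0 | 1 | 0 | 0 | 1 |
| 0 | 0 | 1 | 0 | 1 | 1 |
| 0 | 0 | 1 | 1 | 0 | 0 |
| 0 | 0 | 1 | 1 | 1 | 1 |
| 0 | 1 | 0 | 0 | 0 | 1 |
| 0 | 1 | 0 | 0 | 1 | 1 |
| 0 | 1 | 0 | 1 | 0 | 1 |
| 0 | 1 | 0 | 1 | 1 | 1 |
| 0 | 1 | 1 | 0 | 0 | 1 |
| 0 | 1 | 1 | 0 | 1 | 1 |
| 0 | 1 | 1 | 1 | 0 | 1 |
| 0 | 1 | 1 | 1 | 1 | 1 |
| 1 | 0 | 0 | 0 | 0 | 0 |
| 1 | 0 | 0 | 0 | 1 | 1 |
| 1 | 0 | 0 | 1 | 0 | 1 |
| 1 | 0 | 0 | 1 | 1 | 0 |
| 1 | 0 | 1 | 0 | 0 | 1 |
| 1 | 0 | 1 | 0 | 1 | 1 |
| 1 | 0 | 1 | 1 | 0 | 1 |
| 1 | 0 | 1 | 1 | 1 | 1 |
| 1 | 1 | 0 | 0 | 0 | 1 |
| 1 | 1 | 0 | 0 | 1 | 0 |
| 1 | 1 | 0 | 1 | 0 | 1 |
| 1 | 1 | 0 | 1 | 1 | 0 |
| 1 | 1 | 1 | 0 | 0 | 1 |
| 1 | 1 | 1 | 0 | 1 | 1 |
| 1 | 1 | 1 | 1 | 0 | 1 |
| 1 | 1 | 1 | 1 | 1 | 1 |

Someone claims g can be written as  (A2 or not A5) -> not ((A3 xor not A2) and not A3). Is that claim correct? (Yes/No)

Test each input against both g and the formula:
  A1=0, A2=0, A3=0, A4=0, A5=0: formula gives 0, g = 0 ✓
  A1=0, A2=0, A3=0, A4=0, A5=1: formula gives 1, g = 1 ✓
  A1=0, A2=0, A3=0, A4=1, A5=0: formula gives 0, g = 0 ✓
  A1=0, A2=0, A3=0, A4=1, A5=1: formula gives 1, g = 1 ✓
  …
  A1=0, A2=0, A3=1, A4=1, A5=0: formula gives 1, but g = 0 ✗
A single disagreement suffices: at (0,0,1,1,0) they differ, so the formula does not compute g.

No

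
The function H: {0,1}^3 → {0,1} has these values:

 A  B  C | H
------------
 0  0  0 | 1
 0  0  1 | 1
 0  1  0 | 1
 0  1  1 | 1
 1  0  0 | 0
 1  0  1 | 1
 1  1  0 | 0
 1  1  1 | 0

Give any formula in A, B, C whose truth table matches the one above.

There are just 3 zero rows: (1,0,0), (1,1,0), (1,1,1). Their minterms are A·¬B·¬C, A·B·¬C, A·B·C; the OR of those covers precisely the 0-outputs, and negating it yields H.

H(A, B, C) = ((((A · B') · C') + ((A · B) · C')) + ((A · B) · C))'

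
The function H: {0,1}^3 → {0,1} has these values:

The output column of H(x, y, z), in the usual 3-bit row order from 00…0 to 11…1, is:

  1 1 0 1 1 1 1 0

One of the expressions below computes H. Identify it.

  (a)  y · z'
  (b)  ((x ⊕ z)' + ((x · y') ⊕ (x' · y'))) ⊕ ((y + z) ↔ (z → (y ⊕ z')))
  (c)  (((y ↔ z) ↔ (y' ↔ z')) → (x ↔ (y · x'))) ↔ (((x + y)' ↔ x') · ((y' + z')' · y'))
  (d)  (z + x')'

(a) fails at (0,0,0): the formula yields 0, H is 1.
(c) fails at (0,0,0): the formula yields 0, H is 1.
(d) fails at (0,0,0): the formula yields 0, H is 1.
(b) is the remaining candidate, and it agrees with H on all 8 inputs.

b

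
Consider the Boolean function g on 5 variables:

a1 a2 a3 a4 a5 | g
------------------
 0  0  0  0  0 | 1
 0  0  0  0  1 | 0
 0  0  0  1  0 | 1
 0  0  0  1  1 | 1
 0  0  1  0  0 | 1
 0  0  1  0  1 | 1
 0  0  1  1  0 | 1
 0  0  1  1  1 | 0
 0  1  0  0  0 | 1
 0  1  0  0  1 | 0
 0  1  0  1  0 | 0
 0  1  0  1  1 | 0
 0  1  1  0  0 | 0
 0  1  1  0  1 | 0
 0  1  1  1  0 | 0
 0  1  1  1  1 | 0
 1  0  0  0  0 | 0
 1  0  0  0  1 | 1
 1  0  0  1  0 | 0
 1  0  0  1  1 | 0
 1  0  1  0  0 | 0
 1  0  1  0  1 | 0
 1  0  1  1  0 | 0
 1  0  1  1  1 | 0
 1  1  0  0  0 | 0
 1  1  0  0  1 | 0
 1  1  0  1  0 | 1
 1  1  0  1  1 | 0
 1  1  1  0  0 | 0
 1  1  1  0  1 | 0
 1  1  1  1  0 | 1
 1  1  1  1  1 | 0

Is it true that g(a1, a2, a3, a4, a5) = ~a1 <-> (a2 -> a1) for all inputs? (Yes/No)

Evaluate ~a1 <-> (a2 -> a1) on each row and compare to g:
  a1=0, a2=0, a3=0, a4=0, a5=0: formula gives 1, g = 1 ✓
  a1=0, a2=0, a3=0, a4=0, a5=1: formula gives 1, but g = 0 ✗
A single disagreement suffices: at (0,0,0,0,1) they differ, so the formula does not compute g.

No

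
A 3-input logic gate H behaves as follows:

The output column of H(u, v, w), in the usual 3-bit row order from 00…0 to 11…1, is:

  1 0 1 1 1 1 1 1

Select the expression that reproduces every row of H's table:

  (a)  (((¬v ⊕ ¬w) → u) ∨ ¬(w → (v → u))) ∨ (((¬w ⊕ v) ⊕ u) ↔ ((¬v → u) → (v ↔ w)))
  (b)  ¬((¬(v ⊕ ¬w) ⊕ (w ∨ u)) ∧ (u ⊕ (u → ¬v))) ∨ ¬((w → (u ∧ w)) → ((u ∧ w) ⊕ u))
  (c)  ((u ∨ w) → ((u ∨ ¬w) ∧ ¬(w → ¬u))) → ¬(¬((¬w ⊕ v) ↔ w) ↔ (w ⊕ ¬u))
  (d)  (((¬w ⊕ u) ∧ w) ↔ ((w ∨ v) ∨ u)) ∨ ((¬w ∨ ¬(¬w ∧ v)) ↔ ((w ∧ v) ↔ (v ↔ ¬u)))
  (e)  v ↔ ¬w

a

(b) disagrees with H on (0,0,1) (formula → 1, table → 0); rule it out.
(c) disagrees with H on (0,0,0) (formula → 0, table → 1); rule it out.
(d) disagrees with H on (0,0,1) (formula → 1, table → 0); rule it out.
(e) disagrees with H on (0,0,0) (formula → 0, table → 1); rule it out.
That leaves (a). Evaluating it on every row reproduces the table of H exactly.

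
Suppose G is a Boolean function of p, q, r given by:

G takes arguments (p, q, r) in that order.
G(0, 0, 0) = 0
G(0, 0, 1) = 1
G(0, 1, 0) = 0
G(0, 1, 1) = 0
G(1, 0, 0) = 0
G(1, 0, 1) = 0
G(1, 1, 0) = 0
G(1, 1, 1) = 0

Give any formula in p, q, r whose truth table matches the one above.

Only row (0,0,1) gives 1. That row's minterm ¬p·¬q·r is G directly.

G(p, q, r) = (p' · q') · r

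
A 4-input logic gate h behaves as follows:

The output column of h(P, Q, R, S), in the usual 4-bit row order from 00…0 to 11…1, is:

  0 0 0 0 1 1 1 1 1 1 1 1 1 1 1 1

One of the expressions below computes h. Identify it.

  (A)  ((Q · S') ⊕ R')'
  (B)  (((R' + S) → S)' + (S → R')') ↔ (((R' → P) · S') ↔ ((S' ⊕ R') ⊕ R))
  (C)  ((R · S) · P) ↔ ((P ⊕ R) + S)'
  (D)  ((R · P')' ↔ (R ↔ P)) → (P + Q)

(A) fails at (0,0,1,0): the formula yields 1, h is 0.
(B) fails at (0,0,0,0): the formula yields 1, h is 0.
(C) fails at (0,0,0,1): the formula yields 1, h is 0.
(D) is the remaining candidate, and it agrees with h on all 16 inputs.

D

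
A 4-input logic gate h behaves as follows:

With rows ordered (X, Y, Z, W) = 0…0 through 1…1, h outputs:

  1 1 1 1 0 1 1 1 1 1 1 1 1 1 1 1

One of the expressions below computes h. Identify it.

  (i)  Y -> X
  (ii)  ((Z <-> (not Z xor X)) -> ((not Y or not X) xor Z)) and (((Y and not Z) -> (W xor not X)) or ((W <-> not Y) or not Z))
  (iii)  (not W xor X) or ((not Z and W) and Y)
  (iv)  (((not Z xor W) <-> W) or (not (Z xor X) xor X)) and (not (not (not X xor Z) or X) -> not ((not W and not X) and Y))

iv

(i) disagrees with h on (0,1,0,1) (formula → 0, table → 1); rule it out.
(ii) disagrees with h on (0,1,0,0) (formula → 1, table → 0); rule it out.
(iii) disagrees with h on (0,0,0,1) (formula → 0, table → 1); rule it out.
Only (iv) survives; checking it on all 16 rows confirms it matches h.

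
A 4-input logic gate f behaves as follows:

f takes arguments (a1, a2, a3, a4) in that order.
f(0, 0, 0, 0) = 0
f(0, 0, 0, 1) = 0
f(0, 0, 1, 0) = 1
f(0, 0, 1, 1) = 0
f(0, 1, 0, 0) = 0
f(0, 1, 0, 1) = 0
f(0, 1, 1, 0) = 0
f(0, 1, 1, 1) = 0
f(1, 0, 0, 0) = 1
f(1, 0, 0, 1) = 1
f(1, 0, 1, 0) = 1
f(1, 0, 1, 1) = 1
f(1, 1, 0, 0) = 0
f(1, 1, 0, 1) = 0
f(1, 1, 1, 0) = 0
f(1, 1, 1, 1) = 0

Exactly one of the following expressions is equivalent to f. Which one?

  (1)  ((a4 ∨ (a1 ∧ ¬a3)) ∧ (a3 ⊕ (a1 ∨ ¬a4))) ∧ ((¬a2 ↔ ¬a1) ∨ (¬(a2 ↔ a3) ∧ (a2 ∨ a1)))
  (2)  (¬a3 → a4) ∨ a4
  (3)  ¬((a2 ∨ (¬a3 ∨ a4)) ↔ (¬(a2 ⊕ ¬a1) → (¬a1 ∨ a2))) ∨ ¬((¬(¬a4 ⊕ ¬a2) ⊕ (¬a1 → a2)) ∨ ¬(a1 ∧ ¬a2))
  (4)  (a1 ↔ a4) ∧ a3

(1) fails at (0,0,1,0): the formula yields 0, f is 1.
(2) fails at (0,0,0,1): the formula yields 1, f is 0.
(4) fails at (0,1,1,0): the formula yields 1, f is 0.
(3) is the remaining candidate, and it agrees with f on all 16 inputs.

3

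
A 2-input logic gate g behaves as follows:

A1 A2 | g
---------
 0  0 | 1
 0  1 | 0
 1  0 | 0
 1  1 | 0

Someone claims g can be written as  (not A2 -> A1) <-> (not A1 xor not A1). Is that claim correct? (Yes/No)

Check the formula against g row by row:
  A1=0, A2=0: formula gives 1, g = 1 ✓
  A1=0, A2=1: formula gives 0, g = 0 ✓
  A1=1, A2=0: formula gives 0, g = 0 ✓
  A1=1, A2=1: formula gives 0, g = 0 ✓
Every row agrees, so the formula is equivalent.

Yes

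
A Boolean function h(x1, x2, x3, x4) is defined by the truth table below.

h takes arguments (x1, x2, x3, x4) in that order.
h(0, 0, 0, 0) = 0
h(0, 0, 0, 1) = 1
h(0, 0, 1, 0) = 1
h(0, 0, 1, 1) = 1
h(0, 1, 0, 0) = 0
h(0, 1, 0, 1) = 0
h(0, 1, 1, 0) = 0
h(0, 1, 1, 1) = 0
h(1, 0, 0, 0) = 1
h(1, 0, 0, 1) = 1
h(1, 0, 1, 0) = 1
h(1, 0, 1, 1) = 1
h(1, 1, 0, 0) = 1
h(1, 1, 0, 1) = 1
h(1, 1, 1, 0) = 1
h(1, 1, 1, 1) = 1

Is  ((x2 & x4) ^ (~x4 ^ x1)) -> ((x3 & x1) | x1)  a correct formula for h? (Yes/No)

No

Evaluate ((x2 & x4) ^ (~x4 ^ x1)) -> ((x3 & x1) | x1) on each row and compare to h:
  x1=0, x2=0, x3=0, x4=0: formula gives 0, h = 0 ✓
  x1=0, x2=0, x3=0, x4=1: formula gives 1, h = 1 ✓
  x1=0, x2=0, x3=1, x4=0: formula gives 0, but h = 1 ✗
Row (0,0,1,0) is a counterexample, so the formula is not equivalent to h.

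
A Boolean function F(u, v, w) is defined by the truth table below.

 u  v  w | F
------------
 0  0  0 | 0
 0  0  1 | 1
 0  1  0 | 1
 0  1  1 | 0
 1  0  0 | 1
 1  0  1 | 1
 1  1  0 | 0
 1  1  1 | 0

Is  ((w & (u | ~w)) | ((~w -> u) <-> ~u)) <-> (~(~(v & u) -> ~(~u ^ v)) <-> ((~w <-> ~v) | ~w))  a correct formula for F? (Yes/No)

No

Evaluate ((w & (u | ~w)) | ((~w -> u) <-> ~u)) <-> (~(~(v & u) -> ~(~u ^ v)) <-> ((~w <-> ~v) | ~w)) on each row and compare to F:
  u=0, v=0, w=0: formula gives 0, F = 0 ✓
  u=0, v=0, w=1: formula gives 0, but F = 1 ✗
A single disagreement suffices: at (0,0,1) they differ, so the formula does not compute F.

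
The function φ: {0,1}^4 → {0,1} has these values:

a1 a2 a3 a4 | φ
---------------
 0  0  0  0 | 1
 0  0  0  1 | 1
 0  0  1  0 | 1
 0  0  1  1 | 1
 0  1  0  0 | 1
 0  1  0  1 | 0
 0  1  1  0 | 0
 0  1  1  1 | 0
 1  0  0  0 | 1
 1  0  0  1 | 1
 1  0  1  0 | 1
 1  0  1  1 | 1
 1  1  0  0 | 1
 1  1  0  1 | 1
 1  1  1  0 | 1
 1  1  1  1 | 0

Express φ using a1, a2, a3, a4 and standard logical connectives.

φ(a1, a2, a3, a4) = ¬((((((¬a1 ∧ a2) ∧ ¬a3) ∧ a4) ∨ (((¬a1 ∧ a2) ∧ a3) ∧ ¬a4)) ∨ (((¬a1 ∧ a2) ∧ a3) ∧ a4)) ∨ (((a1 ∧ a2) ∧ a3) ∧ a4))

The 0-rows are (0,1,0,1), (0,1,1,0), (0,1,1,1), (1,1,1,1). Take each as a conjunction (¬a1·a2·¬a3·a4, ¬a1·a2·a3·¬a4, ¬a1·a2·a3·a4, a1·a2·a3·a4), form their disjunction, and complement — that gives a formula that is 1 everywhere φ is.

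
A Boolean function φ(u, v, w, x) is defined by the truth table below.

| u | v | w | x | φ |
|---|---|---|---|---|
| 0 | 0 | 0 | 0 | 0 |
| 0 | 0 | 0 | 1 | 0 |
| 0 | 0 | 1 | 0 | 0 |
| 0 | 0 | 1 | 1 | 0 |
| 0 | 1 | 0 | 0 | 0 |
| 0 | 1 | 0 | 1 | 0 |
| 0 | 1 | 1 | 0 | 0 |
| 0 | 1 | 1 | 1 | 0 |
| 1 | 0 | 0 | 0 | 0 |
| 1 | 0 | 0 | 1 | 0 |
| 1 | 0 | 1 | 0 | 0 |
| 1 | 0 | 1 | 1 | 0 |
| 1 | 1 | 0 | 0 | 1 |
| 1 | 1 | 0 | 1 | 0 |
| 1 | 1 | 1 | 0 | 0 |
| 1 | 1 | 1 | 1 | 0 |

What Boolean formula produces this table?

Only row (1,1,0,0) gives 1. That row's minterm u·v·¬w·¬x is φ directly.

φ(u, v, w, x) = ((u ∧ v) ∧ ¬w) ∧ ¬x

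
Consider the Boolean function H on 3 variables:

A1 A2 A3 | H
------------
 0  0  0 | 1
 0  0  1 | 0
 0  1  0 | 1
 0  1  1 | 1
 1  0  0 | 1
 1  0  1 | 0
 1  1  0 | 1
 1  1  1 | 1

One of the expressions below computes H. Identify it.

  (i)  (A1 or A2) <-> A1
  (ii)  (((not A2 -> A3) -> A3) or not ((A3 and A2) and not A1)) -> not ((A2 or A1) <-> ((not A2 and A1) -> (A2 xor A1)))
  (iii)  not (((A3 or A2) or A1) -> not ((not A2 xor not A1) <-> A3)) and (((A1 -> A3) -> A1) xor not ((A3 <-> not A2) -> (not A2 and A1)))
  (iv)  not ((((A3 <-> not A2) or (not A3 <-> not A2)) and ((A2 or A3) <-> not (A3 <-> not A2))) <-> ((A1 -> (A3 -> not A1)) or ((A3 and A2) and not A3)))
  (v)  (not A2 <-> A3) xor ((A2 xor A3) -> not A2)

v

(i) fails at (0,0,1): the formula yields 1, H is 0.
(ii) fails at (0,0,1): the formula yields 1, H is 0.
(iii) fails at (0,0,0): the formula yields 0, H is 1.
(iv) fails at (0,0,1): the formula yields 1, H is 0.
(v) is the remaining candidate, and it agrees with H on all 8 inputs.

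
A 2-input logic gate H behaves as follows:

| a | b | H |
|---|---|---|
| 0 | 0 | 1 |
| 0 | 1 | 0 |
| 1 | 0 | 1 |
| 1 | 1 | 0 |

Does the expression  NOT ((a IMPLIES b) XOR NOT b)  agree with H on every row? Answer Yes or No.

Evaluate NOT ((a IMPLIES b) XOR NOT b) on each row and compare to H:
  a=0, b=0: formula gives 1, H = 1 ✓
  a=0, b=1: formula gives 0, H = 0 ✓
  a=1, b=0: formula gives 0, but H = 1 ✗
Row (1,0) is a counterexample, so the formula is not equivalent to H.

No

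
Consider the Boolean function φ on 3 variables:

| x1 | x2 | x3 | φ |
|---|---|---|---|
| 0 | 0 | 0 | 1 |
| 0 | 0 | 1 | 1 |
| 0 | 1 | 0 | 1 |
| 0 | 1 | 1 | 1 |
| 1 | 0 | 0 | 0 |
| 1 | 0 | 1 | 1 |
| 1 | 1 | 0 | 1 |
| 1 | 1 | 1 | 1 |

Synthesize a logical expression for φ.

φ(x1, x2, x3) = not ((x1 and not x2) and not x3)

φ is 0 on exactly one input, (1,0,0), whose minterm is x1·¬x2·¬x3. So φ is the negation of that single conjunction.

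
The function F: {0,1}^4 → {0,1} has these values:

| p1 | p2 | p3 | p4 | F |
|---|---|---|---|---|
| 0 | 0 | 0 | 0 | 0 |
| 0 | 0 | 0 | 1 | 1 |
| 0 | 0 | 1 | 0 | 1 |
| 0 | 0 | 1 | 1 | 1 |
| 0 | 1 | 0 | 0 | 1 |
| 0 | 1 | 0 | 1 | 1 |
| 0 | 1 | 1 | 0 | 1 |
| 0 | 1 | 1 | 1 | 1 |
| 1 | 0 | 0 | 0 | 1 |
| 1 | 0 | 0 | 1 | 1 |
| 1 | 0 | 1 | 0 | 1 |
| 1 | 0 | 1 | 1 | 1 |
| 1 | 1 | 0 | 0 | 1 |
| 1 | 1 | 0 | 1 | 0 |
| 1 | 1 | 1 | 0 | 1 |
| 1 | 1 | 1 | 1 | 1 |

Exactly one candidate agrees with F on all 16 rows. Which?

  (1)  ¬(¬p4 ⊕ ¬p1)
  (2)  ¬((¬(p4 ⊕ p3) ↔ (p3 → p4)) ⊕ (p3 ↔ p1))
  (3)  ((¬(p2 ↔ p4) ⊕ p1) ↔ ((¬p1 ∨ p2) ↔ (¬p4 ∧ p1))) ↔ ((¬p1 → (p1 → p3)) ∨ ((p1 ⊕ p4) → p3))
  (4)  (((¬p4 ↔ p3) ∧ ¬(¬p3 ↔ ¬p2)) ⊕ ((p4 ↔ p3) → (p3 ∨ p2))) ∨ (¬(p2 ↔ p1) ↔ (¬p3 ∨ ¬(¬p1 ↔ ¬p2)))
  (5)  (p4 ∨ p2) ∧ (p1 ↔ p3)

(1) fails at (0,0,0,0): the formula yields 1, F is 0.
(2) fails at (0,0,0,0): the formula yields 1, F is 0.
(3) fails at (0,0,0,0): the formula yields 1, F is 0.
(5) fails at (0,0,1,0): the formula yields 0, F is 1.
That leaves (4). Evaluating it on every row reproduces the table of F exactly.

4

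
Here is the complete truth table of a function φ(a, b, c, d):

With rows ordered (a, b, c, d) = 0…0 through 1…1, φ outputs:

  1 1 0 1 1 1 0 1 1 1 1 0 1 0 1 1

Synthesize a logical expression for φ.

φ(a, b, c, d) = ¬((((((¬a ∧ ¬b) ∧ c) ∧ ¬d) ∨ (((¬a ∧ b) ∧ c) ∧ ¬d)) ∨ (((a ∧ ¬b) ∧ c) ∧ d)) ∨ (((a ∧ b) ∧ ¬c) ∧ d))

φ is 0 on only 4 rows — (0,0,1,0), (0,1,1,0), (1,0,1,1), (1,1,0,1). Writing each as a minterm (¬a·¬b·c·¬d, ¬a·b·c·¬d, a·¬b·c·d, a·b·¬c·d) and OR-ing them characterizes exactly where φ=0, so φ is the negation of that disjunction.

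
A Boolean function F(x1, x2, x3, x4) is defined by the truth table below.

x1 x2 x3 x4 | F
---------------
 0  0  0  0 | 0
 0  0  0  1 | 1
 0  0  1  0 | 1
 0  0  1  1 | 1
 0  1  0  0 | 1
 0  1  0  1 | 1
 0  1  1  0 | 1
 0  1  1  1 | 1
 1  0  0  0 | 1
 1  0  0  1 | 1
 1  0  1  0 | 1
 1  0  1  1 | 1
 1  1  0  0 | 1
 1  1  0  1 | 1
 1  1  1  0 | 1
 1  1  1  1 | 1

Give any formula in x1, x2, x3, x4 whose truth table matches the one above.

The output is 1 whenever at least one input is 1 — the OR of all inputs.

F(x1, x2, x3, x4) = ((x1 + x2) + x3) + x4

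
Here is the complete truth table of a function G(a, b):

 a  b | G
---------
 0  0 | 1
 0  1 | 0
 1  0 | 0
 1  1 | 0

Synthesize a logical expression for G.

The output is 1 only when every input is 0 — NOR of all inputs.

G(a, b) = (a + b)'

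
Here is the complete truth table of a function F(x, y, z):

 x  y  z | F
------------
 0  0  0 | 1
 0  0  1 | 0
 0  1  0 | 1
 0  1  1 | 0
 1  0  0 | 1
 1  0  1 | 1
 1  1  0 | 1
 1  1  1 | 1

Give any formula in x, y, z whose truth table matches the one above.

F(x, y, z) = ~(((~x & ~y) & z) | ((~x & y) & z))

There are just 2 zero rows: (0,0,1), (0,1,1). Their minterms are ¬x·¬y·z, ¬x·y·z; the OR of those covers precisely the 0-outputs, and negating it yields F.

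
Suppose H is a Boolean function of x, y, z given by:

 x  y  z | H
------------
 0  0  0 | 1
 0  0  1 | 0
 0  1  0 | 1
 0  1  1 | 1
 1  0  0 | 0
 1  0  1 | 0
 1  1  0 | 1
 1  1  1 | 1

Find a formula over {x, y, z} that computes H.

H is 0 on only 3 rows — (0,0,1), (1,0,0), (1,0,1). Writing each as a minterm (¬x·¬y·z, x·¬y·¬z, x·¬y·z) and OR-ing them characterizes exactly where H=0, so H is the negation of that disjunction.

H(x, y, z) = ~((((~x & ~y) & z) | ((x & ~y) & ~z)) | ((x & ~y) & z))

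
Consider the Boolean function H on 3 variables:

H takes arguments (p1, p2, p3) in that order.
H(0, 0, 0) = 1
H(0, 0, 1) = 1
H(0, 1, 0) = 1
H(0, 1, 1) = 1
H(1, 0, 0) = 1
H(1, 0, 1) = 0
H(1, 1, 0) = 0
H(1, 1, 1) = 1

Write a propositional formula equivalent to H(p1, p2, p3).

The 0-rows are (1,0,1), (1,1,0). Take each as a conjunction (p1·¬p2·p3, p1·p2·¬p3), form their disjunction, and complement — that gives a formula that is 1 everywhere H is.

H(p1, p2, p3) = ~(((p1 & ~p2) & p3) | ((p1 & p2) & ~p3))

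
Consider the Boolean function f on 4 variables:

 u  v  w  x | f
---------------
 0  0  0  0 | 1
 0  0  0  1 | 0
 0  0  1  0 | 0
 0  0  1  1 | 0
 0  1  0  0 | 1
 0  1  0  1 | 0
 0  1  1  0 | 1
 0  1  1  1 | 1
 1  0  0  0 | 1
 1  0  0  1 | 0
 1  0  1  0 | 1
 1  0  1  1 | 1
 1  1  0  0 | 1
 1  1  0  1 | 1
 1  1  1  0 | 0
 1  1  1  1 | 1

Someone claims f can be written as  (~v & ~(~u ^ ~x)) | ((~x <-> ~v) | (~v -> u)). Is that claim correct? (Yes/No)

Test each input against both f and the formula:
  u=0, v=0, w=0, x=0: formula gives 1, f = 1 ✓
  u=0, v=0, w=0, x=1: formula gives 0, f = 0 ✓
  u=0, v=0, w=1, x=0: formula gives 1, but f = 0 ✗
Row (0,0,1,0) is a counterexample, so the formula is not equivalent to f.

No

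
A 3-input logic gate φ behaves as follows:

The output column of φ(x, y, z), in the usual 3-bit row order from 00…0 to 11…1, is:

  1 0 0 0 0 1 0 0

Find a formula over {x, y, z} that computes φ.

φ(x, y, z) = ((¬x ∧ ¬y) ∧ ¬z) ∨ ((x ∧ ¬y) ∧ z)

Collect the rows where φ=1 — (0,0,0), (1,0,1) — and write one minterm per row: ¬x·¬y·¬z, x·¬y·z. Their union (logical OR) reproduces the table exactly.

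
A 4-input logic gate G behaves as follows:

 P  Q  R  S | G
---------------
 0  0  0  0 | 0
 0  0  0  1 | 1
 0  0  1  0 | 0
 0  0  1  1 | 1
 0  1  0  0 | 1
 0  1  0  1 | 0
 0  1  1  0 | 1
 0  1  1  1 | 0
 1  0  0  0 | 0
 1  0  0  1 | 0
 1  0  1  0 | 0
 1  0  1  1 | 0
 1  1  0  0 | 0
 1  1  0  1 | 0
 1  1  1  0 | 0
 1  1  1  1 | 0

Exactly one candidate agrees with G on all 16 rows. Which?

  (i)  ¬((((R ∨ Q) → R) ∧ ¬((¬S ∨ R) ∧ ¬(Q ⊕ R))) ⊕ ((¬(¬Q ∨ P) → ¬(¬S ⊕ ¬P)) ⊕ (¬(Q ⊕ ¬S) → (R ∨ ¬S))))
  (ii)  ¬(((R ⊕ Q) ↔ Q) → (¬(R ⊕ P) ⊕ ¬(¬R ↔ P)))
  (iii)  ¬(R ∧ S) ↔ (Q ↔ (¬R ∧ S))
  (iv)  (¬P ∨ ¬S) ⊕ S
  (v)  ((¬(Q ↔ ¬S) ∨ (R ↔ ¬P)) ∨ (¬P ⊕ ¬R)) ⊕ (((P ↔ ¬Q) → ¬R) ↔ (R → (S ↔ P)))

v

(i) disagrees with G on (0,0,0,0) (formula → 1, table → 0); rule it out.
(ii) disagrees with G on (0,0,0,0) (formula → 1, table → 0); rule it out.
(iii) disagrees with G on (0,0,0,0) (formula → 1, table → 0); rule it out.
(iv) disagrees with G on (0,0,0,0) (formula → 1, table → 0); rule it out.
Only (v) survives; checking it on all 16 rows confirms it matches G.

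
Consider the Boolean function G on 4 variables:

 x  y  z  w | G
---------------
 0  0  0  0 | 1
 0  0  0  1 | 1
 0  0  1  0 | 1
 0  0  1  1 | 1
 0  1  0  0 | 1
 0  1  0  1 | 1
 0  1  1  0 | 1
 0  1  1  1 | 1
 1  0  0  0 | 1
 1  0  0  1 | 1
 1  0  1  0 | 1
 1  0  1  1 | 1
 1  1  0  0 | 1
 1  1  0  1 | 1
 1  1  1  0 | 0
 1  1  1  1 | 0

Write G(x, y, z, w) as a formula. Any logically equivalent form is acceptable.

G(x, y, z, w) = ~((((x & y) & z) & ~w) | (((x & y) & z) & w))

There are just 2 zero rows: (1,1,1,0), (1,1,1,1). Their minterms are x·y·z·¬w, x·y·z·w; the OR of those covers precisely the 0-outputs, and negating it yields G.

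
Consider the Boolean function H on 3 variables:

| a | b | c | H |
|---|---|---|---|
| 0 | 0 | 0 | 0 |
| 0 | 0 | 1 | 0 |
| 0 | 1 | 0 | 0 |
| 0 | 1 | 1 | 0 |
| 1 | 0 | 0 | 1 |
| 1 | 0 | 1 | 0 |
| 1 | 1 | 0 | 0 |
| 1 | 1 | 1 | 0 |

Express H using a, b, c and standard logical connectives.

H is 1 on exactly one input, (1,0,0), whose minterm is a·¬b·¬c. So H is just that conjunction.

H(a, b, c) = (a ∧ ¬b) ∧ ¬c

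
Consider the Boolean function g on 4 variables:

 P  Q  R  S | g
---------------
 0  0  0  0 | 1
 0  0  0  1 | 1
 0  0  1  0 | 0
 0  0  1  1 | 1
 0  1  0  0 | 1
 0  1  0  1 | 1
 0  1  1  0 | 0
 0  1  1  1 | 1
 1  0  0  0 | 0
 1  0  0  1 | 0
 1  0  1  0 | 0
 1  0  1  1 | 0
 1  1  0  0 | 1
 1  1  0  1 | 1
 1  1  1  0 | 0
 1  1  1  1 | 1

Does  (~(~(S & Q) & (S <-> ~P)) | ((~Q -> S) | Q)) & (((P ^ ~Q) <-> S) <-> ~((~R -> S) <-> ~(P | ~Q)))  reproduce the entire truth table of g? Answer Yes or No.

Check the formula against g row by row:
  P=0, Q=0, R=0, S=0: formula gives 1, g = 1 ✓
  P=0, Q=0, R=0, S=1: formula gives 1, g = 1 ✓
  P=0, Q=0, R=1, S=0: formula gives 0, g = 0 ✓
  P=0, Q=0, R=1, S=1: formula gives 1, g = 1 ✓
  …and likewise for the remaining 12 rows.
All 16 rows match — the expression computes g exactly.

Yes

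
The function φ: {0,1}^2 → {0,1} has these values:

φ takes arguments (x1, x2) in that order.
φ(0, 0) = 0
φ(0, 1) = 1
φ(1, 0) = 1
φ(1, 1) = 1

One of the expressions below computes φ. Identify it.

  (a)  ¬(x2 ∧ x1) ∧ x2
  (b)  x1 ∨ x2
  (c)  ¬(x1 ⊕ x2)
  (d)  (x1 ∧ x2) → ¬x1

b

(a) fails at (1,0): the formula yields 0, φ is 1.
(c) fails at (0,0): the formula yields 1, φ is 0.
(d) fails at (0,0): the formula yields 1, φ is 0.
(b) is the remaining candidate, and it agrees with φ on all 4 inputs.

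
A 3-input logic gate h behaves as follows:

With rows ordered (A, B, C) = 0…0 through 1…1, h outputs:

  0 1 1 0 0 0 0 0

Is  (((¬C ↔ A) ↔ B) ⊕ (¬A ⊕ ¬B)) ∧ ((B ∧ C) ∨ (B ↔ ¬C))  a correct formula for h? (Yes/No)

Test each input against both h and the formula:
  A=0, B=0, C=0: formula gives 0, h = 0 ✓
  A=0, B=0, C=1: formula gives 0, but h = 1 ✗
Since they disagree at (0,0,1), the expression is not a correct formula for h.

No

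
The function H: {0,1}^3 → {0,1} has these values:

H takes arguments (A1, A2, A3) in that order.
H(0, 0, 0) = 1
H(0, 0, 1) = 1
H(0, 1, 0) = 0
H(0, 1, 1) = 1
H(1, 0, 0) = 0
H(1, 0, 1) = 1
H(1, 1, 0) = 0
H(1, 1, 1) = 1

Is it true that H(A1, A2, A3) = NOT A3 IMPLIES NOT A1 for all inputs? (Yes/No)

No

Evaluate NOT A3 IMPLIES NOT A1 on each row and compare to H:
  A1=0, A2=0, A3=0: formula gives 1, H = 1 ✓
  A1=0, A2=0, A3=1: formula gives 1, H = 1 ✓
  A1=0, A2=1, A3=0: formula gives 1, but H = 0 ✗
Since they disagree at (0,1,0), the expression is not a correct formula for H.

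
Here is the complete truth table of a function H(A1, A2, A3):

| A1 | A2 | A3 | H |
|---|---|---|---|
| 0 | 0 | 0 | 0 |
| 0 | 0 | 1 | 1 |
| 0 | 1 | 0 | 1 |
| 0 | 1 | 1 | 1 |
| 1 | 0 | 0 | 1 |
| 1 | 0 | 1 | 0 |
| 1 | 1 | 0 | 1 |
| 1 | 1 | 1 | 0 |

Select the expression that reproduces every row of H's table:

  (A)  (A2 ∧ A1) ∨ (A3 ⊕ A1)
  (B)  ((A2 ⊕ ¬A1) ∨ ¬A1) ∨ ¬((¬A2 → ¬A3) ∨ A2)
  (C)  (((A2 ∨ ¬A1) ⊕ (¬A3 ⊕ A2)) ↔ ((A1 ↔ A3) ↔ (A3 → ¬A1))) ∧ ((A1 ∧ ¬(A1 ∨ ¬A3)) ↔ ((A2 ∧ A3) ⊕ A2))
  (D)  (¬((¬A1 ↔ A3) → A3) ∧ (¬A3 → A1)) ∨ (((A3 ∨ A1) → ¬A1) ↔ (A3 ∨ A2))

(A) disagrees with H on (0,1,0) (formula → 0, table → 1); rule it out.
(B) disagrees with H on (0,0,0) (formula → 1, table → 0); rule it out.
(C) disagrees with H on (0,0,1) (formula → 0, table → 1); rule it out.
(D) is the remaining candidate, and it agrees with H on all 8 inputs.

D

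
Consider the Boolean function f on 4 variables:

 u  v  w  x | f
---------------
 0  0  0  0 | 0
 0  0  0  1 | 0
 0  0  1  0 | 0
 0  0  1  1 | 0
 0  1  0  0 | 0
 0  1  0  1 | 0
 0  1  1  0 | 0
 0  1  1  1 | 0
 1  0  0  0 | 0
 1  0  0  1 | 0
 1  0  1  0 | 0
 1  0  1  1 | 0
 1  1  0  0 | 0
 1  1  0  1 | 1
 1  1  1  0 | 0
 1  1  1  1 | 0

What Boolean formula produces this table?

f is 1 on exactly one input, (1,1,0,1), whose minterm is u·v·¬w·x. So f is just that conjunction.

f(u, v, w, x) = ((u AND v) AND NOT w) AND x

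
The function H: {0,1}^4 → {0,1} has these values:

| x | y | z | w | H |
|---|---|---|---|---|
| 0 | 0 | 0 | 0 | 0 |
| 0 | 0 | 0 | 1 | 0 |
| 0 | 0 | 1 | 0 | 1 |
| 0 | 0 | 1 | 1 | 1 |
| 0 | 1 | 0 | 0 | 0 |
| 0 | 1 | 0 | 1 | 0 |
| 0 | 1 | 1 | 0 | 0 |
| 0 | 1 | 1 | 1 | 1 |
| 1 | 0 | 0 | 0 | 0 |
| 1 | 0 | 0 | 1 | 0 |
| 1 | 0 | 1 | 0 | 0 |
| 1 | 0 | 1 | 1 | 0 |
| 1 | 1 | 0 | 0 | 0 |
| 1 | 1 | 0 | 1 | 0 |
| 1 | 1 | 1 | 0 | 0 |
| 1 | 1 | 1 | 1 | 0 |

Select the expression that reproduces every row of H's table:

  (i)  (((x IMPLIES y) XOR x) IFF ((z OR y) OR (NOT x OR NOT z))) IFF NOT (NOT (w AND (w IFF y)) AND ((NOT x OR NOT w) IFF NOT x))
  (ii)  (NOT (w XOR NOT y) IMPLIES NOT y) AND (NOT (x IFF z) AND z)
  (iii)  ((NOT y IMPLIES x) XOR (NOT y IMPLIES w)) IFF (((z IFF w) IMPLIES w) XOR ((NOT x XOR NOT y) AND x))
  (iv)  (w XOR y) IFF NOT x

ii

(i) fails at (0,0,1,0): the formula yields 0, H is 1.
(iii) fails at (0,0,0,0): the formula yields 1, H is 0.
(iv) fails at (0,0,0,1): the formula yields 1, H is 0.
That leaves (ii). Evaluating it on every row reproduces the table of H exactly.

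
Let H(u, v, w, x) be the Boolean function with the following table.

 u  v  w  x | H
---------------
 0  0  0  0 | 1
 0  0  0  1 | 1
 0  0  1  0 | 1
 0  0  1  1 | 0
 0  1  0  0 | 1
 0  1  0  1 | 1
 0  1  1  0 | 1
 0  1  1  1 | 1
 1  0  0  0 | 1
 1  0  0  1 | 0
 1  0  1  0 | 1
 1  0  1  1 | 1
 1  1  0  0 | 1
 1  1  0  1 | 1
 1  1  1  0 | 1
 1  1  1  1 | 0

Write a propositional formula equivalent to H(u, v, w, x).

The 0-rows are (0,0,1,1), (1,0,0,1), (1,1,1,1). Take each as a conjunction (¬u·¬v·w·x, u·¬v·¬w·x, u·v·w·x), form their disjunction, and complement — that gives a formula that is 1 everywhere H is.

H(u, v, w, x) = ¬(((((¬u ∧ ¬v) ∧ w) ∧ x) ∨ (((u ∧ ¬v) ∧ ¬w) ∧ x)) ∨ (((u ∧ v) ∧ w) ∧ x))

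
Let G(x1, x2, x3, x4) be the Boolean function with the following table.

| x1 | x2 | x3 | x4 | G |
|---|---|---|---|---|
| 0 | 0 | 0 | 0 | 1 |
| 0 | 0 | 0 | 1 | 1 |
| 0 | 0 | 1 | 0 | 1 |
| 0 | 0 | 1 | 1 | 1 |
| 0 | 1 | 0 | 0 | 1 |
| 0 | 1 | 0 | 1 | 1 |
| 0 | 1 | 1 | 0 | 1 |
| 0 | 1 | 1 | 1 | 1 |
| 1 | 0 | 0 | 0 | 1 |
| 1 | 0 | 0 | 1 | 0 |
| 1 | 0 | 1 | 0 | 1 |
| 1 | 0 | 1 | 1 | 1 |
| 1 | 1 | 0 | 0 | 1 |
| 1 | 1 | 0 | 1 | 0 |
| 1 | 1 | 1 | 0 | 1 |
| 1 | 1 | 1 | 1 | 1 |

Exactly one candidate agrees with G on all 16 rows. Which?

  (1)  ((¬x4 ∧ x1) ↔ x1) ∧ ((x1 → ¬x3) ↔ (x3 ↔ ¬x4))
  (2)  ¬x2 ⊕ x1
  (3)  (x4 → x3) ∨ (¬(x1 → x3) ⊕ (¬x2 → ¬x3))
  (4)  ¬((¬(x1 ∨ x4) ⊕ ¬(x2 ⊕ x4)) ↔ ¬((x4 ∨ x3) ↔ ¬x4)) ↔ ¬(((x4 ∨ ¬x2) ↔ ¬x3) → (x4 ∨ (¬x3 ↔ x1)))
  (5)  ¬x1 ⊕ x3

3

(1) disagrees with G on (0,0,0,0) (formula → 0, table → 1); rule it out.
(2) disagrees with G on (0,1,0,0) (formula → 0, table → 1); rule it out.
(4) disagrees with G on (0,0,0,1) (formula → 0, table → 1); rule it out.
(5) disagrees with G on (0,0,1,0) (formula → 0, table → 1); rule it out.
(3) is the remaining candidate, and it agrees with G on all 16 inputs.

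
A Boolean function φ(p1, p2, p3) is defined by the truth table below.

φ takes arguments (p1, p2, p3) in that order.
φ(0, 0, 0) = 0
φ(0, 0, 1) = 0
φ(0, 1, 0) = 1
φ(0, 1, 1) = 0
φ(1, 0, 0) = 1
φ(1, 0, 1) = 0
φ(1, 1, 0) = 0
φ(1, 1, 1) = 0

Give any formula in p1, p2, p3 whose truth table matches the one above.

φ(p1, p2, p3) = ((NOT p1 AND p2) AND NOT p3) OR ((p1 AND NOT p2) AND NOT p3)

The 1-rows are (0,1,0), (1,0,0). Each contributes one minterm — ¬p1·p2·¬p3; p1·¬p2·¬p3 — and their disjunction is a sum-of-products form of φ.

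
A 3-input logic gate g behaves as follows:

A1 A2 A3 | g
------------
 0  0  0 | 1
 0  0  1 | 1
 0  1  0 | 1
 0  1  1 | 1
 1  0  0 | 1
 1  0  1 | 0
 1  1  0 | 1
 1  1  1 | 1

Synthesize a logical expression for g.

g(A1, A2, A3) = ~((A1 & ~A2) & A3)

g is 0 on exactly one input, (1,0,1), whose minterm is A1·¬A2·A3. So g is the negation of that single conjunction.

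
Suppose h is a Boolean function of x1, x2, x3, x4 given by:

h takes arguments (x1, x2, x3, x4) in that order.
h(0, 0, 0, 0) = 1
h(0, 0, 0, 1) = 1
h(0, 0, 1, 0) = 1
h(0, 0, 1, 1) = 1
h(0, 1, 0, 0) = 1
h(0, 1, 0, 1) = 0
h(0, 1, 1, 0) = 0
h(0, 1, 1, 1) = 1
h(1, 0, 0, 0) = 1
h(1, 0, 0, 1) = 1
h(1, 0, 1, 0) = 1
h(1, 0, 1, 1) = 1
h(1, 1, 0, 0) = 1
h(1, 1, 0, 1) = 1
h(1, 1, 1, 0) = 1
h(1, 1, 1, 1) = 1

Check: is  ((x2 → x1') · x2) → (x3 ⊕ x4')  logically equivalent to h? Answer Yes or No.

Evaluate ((x2 → x1') · x2) → (x3 ⊕ x4') on each row and compare to h:
  x1=0, x2=0, x3=0, x4=0: formula gives 1, h = 1 ✓
  x1=0, x2=0, x3=0, x4=1: formula gives 1, h = 1 ✓
  x1=0, x2=0, x3=1, x4=0: formula gives 1, h = 1 ✓
  x1=0, x2=0, x3=1, x4=1: formula gives 1, h = 1 ✓
  … (the remaining 12 rows also agree.)
No disagreement on any input; they are logically equivalent.

Yes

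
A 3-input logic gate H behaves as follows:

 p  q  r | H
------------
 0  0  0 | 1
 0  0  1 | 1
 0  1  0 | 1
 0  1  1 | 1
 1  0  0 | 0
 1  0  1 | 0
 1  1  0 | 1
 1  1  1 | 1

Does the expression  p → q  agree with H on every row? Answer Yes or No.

Test each input against both H and the formula:
  p=0, q=0, r=0: formula gives 1, H = 1 ✓
  p=0, q=0, r=1: formula gives 1, H = 1 ✓
  p=0, q=1, r=0: formula gives 1, H = 1 ✓
  p=0, q=1, r=1: formula gives 1, H = 1 ✓
  p=1, q=0, r=0: formula gives 0, H = 0 ✓
  … (the remaining 3 rows also agree.)
Every row agrees, so the formula is equivalent.

Yes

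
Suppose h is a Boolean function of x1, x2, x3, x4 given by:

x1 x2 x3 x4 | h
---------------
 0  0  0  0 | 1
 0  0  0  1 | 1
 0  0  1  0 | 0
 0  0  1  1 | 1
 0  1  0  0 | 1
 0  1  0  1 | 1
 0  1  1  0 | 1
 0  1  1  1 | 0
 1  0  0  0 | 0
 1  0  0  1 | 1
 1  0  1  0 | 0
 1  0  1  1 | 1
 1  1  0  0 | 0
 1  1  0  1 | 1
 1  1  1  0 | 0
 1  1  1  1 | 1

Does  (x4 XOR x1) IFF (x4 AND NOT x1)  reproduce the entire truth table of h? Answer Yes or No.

Check the formula against h row by row:
  x1=0, x2=0, x3=0, x4=0: formula gives 1, h = 1 ✓
  x1=0, x2=0, x3=0, x4=1: formula gives 1, h = 1 ✓
  x1=0, x2=0, x3=1, x4=0: formula gives 1, but h = 0 ✗
A single disagreement suffices: at (0,0,1,0) they differ, so the formula does not compute h.

No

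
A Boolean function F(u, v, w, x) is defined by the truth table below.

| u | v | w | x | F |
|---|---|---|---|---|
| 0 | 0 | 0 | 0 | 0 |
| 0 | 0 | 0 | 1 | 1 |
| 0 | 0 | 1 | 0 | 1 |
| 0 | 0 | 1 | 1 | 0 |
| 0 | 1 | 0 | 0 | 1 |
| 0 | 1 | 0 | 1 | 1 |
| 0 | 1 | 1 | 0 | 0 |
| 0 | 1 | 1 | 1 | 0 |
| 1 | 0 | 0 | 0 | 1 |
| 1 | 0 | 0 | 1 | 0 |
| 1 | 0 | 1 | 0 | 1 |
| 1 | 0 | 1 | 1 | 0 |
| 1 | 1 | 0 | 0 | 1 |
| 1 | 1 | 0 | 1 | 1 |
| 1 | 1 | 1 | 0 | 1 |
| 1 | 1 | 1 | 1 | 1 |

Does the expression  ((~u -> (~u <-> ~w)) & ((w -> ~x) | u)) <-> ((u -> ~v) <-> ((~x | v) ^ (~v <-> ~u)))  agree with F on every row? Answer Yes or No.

Yes

Check the formula against F row by row:
  u=0, v=0, w=0, x=0: formula gives 0, F = 0 ✓
  u=0, v=0, w=0, x=1: formula gives 1, F = 1 ✓
  u=0, v=0, w=1, x=0: formula gives 1, F = 1 ✓
  u=0, v=0, w=1, x=1: formula gives 0, F = 0 ✓
  … (the remaining 12 rows also agree.)
No disagreement on any input; they are logically equivalent.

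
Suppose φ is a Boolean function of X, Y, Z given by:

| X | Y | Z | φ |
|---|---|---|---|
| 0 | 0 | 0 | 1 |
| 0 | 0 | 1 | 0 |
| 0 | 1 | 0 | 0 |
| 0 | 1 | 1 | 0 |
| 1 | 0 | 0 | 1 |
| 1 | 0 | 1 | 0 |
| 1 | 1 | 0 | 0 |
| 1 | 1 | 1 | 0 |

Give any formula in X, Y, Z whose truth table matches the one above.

φ=1 on 2 inputs: (0,0,0), (1,0,0). Reading each as a conjunction of literals (¬X·¬Y·¬Z, X·¬Y·¬Z) and taking the OR gives the canonical DNF.

φ(X, Y, Z) = ((~X & ~Y) & ~Z) | ((X & ~Y) & ~Z)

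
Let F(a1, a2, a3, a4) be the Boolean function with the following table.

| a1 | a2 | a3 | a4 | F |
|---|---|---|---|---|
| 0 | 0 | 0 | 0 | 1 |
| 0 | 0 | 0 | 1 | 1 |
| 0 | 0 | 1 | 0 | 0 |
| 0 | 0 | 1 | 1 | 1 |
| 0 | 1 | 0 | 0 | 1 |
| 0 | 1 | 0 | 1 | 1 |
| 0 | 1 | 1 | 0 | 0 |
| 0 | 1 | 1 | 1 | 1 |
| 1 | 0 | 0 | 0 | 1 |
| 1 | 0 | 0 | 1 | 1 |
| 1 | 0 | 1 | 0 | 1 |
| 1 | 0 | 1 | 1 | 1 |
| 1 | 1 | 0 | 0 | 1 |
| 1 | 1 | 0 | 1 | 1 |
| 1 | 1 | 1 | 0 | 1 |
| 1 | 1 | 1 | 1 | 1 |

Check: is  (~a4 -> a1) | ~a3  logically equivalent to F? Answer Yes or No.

Yes

Evaluate (~a4 -> a1) | ~a3 on each row and compare to F:
  a1=0, a2=0, a3=0, a4=0: formula gives 1, F = 1 ✓
  a1=0, a2=0, a3=0, a4=1: formula gives 1, F = 1 ✓
  a1=0, a2=0, a3=1, a4=0: formula gives 0, F = 0 ✓
  a1=0, a2=0, a3=1, a4=1: formula gives 1, F = 1 ✓
  … (the remaining 12 rows also agree.)
All 16 rows match — the expression computes F exactly.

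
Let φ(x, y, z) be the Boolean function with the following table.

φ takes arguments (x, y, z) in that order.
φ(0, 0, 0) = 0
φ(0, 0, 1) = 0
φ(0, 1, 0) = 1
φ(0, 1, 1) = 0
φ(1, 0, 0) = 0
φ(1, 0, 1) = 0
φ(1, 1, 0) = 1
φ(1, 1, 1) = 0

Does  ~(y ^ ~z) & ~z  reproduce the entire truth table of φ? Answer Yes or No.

Test each input against both φ and the formula:
  x=0, y=0, z=0: formula gives 0, φ = 0 ✓
  x=0, y=0, z=1: formula gives 0, φ = 0 ✓
  x=0, y=1, z=0: formula gives 1, φ = 1 ✓
  x=0, y=1, z=1: formula gives 0, φ = 0 ✓
  x=1, y=0, z=0: formula gives 0, φ = 0 ✓
  … (the remaining 3 rows also agree.)
Every row agrees, so the formula is equivalent.

Yes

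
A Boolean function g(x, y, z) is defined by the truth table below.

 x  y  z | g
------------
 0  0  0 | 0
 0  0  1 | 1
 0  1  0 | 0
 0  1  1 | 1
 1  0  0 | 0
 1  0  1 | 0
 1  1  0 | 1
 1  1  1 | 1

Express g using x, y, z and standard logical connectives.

Collect the rows where g=1 — (0,0,1), (0,1,1), (1,1,0), (1,1,1) — and write one minterm per row: ¬x·¬y·z, ¬x·y·z, x·y·¬z, x·y·z. Their union (logical OR) reproduces the table exactly.

g(x, y, z) = ((((not x and not y) and z) or ((not x and y) and z)) or ((x and y) and not z)) or ((x and y) and z)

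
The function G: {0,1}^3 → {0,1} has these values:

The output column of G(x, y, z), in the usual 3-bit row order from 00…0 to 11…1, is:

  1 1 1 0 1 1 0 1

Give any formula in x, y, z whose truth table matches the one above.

There are just 2 zero rows: (0,1,1), (1,1,0). Their minterms are ¬x·y·z, x·y·¬z; the OR of those covers precisely the 0-outputs, and negating it yields G.

G(x, y, z) = ~(((~x & y) & z) | ((x & y) & ~z))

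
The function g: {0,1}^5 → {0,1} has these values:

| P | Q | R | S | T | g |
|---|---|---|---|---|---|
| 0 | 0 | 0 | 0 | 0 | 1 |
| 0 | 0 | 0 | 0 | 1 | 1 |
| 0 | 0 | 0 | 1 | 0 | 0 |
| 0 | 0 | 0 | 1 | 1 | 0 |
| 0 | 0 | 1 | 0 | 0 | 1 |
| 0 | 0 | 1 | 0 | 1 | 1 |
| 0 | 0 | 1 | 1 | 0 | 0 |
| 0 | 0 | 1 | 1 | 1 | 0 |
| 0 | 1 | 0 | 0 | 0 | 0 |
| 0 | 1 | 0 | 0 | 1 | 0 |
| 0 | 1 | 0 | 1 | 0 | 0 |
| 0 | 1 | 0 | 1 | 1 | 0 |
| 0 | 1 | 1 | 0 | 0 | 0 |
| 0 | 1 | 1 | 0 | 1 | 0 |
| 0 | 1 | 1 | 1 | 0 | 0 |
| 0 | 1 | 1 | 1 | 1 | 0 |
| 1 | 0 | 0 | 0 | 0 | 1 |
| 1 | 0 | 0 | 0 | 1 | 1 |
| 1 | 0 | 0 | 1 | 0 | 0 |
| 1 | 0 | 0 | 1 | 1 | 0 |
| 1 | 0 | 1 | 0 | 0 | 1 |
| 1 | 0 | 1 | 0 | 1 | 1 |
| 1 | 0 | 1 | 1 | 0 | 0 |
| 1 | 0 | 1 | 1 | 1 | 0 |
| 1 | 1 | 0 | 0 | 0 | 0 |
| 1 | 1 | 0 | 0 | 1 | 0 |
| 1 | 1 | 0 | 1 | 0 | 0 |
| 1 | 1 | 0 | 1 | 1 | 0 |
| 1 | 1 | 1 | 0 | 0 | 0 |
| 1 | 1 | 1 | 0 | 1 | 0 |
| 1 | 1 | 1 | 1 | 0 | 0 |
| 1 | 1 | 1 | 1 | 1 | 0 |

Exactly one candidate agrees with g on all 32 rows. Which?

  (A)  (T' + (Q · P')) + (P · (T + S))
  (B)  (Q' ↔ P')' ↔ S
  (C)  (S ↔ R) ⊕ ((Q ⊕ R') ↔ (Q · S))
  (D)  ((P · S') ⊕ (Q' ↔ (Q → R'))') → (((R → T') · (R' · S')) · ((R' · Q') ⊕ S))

(A): at (0,0,0,0,1) it gives 0, but g = 1 — eliminated.
(B): at (0,1,0,1,0) it gives 1, but g = 0 — eliminated.
(D): at (0,0,0,1,0) it gives 1, but g = 0 — eliminated.
(C) is the remaining candidate, and it agrees with g on all 32 inputs.

C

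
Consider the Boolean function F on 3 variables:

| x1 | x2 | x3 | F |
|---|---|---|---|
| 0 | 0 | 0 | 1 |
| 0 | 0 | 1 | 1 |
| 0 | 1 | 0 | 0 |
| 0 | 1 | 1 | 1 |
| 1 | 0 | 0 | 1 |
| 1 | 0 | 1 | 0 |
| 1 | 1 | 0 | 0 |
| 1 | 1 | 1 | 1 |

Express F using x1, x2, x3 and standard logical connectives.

F(x1, x2, x3) = NOT ((((NOT x1 AND x2) AND NOT x3) OR ((x1 AND NOT x2) AND x3)) OR ((x1 AND x2) AND NOT x3))

The 0-rows are (0,1,0), (1,0,1), (1,1,0). Take each as a conjunction (¬x1·x2·¬x3, x1·¬x2·x3, x1·x2·¬x3), form their disjunction, and complement — that gives a formula that is 1 everywhere F is.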